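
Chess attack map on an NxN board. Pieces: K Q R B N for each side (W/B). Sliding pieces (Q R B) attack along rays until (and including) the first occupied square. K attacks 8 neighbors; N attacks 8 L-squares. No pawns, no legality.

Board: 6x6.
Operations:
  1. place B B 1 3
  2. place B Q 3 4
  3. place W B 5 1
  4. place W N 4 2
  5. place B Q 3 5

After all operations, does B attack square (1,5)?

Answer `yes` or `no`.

Op 1: place BB@(1,3)
Op 2: place BQ@(3,4)
Op 3: place WB@(5,1)
Op 4: place WN@(4,2)
Op 5: place BQ@(3,5)
Per-piece attacks for B:
  BB@(1,3): attacks (2,4) (3,5) (2,2) (3,1) (4,0) (0,4) (0,2) [ray(1,1) blocked at (3,5)]
  BQ@(3,4): attacks (3,5) (3,3) (3,2) (3,1) (3,0) (4,4) (5,4) (2,4) (1,4) (0,4) (4,5) (4,3) (5,2) (2,5) (2,3) (1,2) (0,1) [ray(0,1) blocked at (3,5)]
  BQ@(3,5): attacks (3,4) (4,5) (5,5) (2,5) (1,5) (0,5) (4,4) (5,3) (2,4) (1,3) [ray(0,-1) blocked at (3,4); ray(-1,-1) blocked at (1,3)]
B attacks (1,5): yes

Answer: yes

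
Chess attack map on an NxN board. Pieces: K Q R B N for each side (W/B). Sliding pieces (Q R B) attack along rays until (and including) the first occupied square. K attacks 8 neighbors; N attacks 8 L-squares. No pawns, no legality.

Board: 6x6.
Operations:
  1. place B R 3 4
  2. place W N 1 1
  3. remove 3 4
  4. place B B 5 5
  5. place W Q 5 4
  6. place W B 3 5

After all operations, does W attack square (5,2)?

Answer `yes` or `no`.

Answer: yes

Derivation:
Op 1: place BR@(3,4)
Op 2: place WN@(1,1)
Op 3: remove (3,4)
Op 4: place BB@(5,5)
Op 5: place WQ@(5,4)
Op 6: place WB@(3,5)
Per-piece attacks for W:
  WN@(1,1): attacks (2,3) (3,2) (0,3) (3,0)
  WB@(3,5): attacks (4,4) (5,3) (2,4) (1,3) (0,2)
  WQ@(5,4): attacks (5,5) (5,3) (5,2) (5,1) (5,0) (4,4) (3,4) (2,4) (1,4) (0,4) (4,5) (4,3) (3,2) (2,1) (1,0) [ray(0,1) blocked at (5,5)]
W attacks (5,2): yes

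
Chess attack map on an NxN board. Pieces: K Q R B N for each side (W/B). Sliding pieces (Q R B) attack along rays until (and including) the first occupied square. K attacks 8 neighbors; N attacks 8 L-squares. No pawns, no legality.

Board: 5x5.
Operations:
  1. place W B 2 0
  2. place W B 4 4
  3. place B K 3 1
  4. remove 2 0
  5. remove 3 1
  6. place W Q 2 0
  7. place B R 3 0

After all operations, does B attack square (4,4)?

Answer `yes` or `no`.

Op 1: place WB@(2,0)
Op 2: place WB@(4,4)
Op 3: place BK@(3,1)
Op 4: remove (2,0)
Op 5: remove (3,1)
Op 6: place WQ@(2,0)
Op 7: place BR@(3,0)
Per-piece attacks for B:
  BR@(3,0): attacks (3,1) (3,2) (3,3) (3,4) (4,0) (2,0) [ray(-1,0) blocked at (2,0)]
B attacks (4,4): no

Answer: no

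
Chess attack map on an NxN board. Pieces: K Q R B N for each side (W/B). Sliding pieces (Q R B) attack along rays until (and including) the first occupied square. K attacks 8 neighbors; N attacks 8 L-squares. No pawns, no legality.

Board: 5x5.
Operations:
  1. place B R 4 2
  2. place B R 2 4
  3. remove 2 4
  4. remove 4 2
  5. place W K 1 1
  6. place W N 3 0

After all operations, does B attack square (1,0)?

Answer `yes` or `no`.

Answer: no

Derivation:
Op 1: place BR@(4,2)
Op 2: place BR@(2,4)
Op 3: remove (2,4)
Op 4: remove (4,2)
Op 5: place WK@(1,1)
Op 6: place WN@(3,0)
Per-piece attacks for B:
B attacks (1,0): no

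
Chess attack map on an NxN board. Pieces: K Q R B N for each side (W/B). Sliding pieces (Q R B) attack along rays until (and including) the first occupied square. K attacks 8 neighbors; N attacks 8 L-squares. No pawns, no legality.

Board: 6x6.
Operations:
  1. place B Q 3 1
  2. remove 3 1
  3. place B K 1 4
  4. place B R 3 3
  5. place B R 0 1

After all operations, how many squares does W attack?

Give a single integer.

Op 1: place BQ@(3,1)
Op 2: remove (3,1)
Op 3: place BK@(1,4)
Op 4: place BR@(3,3)
Op 5: place BR@(0,1)
Per-piece attacks for W:
Union (0 distinct): (none)

Answer: 0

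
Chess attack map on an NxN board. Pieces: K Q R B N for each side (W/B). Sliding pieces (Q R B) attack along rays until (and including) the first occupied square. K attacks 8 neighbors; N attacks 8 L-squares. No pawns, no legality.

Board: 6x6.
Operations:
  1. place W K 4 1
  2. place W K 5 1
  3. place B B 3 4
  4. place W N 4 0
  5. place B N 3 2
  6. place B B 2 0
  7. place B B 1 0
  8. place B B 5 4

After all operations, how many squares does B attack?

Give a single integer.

Answer: 20

Derivation:
Op 1: place WK@(4,1)
Op 2: place WK@(5,1)
Op 3: place BB@(3,4)
Op 4: place WN@(4,0)
Op 5: place BN@(3,2)
Op 6: place BB@(2,0)
Op 7: place BB@(1,0)
Op 8: place BB@(5,4)
Per-piece attacks for B:
  BB@(1,0): attacks (2,1) (3,2) (0,1) [ray(1,1) blocked at (3,2)]
  BB@(2,0): attacks (3,1) (4,2) (5,3) (1,1) (0,2)
  BN@(3,2): attacks (4,4) (5,3) (2,4) (1,3) (4,0) (5,1) (2,0) (1,1)
  BB@(3,4): attacks (4,5) (4,3) (5,2) (2,5) (2,3) (1,2) (0,1)
  BB@(5,4): attacks (4,5) (4,3) (3,2) [ray(-1,-1) blocked at (3,2)]
Union (20 distinct): (0,1) (0,2) (1,1) (1,2) (1,3) (2,0) (2,1) (2,3) (2,4) (2,5) (3,1) (3,2) (4,0) (4,2) (4,3) (4,4) (4,5) (5,1) (5,2) (5,3)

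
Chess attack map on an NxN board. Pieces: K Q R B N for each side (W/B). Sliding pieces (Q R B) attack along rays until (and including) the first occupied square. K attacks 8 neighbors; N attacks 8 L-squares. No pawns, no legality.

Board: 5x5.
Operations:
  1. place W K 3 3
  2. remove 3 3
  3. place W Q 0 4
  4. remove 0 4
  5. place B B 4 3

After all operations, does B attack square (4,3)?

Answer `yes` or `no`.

Answer: no

Derivation:
Op 1: place WK@(3,3)
Op 2: remove (3,3)
Op 3: place WQ@(0,4)
Op 4: remove (0,4)
Op 5: place BB@(4,3)
Per-piece attacks for B:
  BB@(4,3): attacks (3,4) (3,2) (2,1) (1,0)
B attacks (4,3): no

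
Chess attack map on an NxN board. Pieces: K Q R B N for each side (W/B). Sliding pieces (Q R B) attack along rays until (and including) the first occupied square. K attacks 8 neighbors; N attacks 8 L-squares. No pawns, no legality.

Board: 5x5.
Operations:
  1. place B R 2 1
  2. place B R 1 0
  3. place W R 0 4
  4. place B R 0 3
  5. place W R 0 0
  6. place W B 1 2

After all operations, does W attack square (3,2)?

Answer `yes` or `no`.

Answer: no

Derivation:
Op 1: place BR@(2,1)
Op 2: place BR@(1,0)
Op 3: place WR@(0,4)
Op 4: place BR@(0,3)
Op 5: place WR@(0,0)
Op 6: place WB@(1,2)
Per-piece attacks for W:
  WR@(0,0): attacks (0,1) (0,2) (0,3) (1,0) [ray(0,1) blocked at (0,3); ray(1,0) blocked at (1,0)]
  WR@(0,4): attacks (0,3) (1,4) (2,4) (3,4) (4,4) [ray(0,-1) blocked at (0,3)]
  WB@(1,2): attacks (2,3) (3,4) (2,1) (0,3) (0,1) [ray(1,-1) blocked at (2,1); ray(-1,1) blocked at (0,3)]
W attacks (3,2): no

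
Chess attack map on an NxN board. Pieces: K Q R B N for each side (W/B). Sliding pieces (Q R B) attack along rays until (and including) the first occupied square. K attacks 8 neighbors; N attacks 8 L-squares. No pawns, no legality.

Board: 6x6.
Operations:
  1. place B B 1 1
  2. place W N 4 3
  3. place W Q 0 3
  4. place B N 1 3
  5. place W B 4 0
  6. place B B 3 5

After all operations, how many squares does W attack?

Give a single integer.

Answer: 17

Derivation:
Op 1: place BB@(1,1)
Op 2: place WN@(4,3)
Op 3: place WQ@(0,3)
Op 4: place BN@(1,3)
Op 5: place WB@(4,0)
Op 6: place BB@(3,5)
Per-piece attacks for W:
  WQ@(0,3): attacks (0,4) (0,5) (0,2) (0,1) (0,0) (1,3) (1,4) (2,5) (1,2) (2,1) (3,0) [ray(1,0) blocked at (1,3)]
  WB@(4,0): attacks (5,1) (3,1) (2,2) (1,3) [ray(-1,1) blocked at (1,3)]
  WN@(4,3): attacks (5,5) (3,5) (2,4) (5,1) (3,1) (2,2)
Union (17 distinct): (0,0) (0,1) (0,2) (0,4) (0,5) (1,2) (1,3) (1,4) (2,1) (2,2) (2,4) (2,5) (3,0) (3,1) (3,5) (5,1) (5,5)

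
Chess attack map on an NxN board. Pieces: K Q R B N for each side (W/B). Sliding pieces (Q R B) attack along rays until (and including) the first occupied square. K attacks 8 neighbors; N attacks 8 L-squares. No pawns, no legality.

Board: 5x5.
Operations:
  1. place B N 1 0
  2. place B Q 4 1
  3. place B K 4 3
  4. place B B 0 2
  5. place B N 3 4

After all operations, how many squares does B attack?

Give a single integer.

Answer: 19

Derivation:
Op 1: place BN@(1,0)
Op 2: place BQ@(4,1)
Op 3: place BK@(4,3)
Op 4: place BB@(0,2)
Op 5: place BN@(3,4)
Per-piece attacks for B:
  BB@(0,2): attacks (1,3) (2,4) (1,1) (2,0)
  BN@(1,0): attacks (2,2) (3,1) (0,2)
  BN@(3,4): attacks (4,2) (2,2) (1,3)
  BQ@(4,1): attacks (4,2) (4,3) (4,0) (3,1) (2,1) (1,1) (0,1) (3,2) (2,3) (1,4) (3,0) [ray(0,1) blocked at (4,3)]
  BK@(4,3): attacks (4,4) (4,2) (3,3) (3,4) (3,2)
Union (19 distinct): (0,1) (0,2) (1,1) (1,3) (1,4) (2,0) (2,1) (2,2) (2,3) (2,4) (3,0) (3,1) (3,2) (3,3) (3,4) (4,0) (4,2) (4,3) (4,4)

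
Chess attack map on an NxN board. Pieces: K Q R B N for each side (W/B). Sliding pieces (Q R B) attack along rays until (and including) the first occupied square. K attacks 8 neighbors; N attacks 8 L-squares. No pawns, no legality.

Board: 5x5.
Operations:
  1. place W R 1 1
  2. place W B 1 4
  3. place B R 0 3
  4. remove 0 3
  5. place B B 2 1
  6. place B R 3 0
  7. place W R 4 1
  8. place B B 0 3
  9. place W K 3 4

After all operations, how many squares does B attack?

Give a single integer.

Answer: 14

Derivation:
Op 1: place WR@(1,1)
Op 2: place WB@(1,4)
Op 3: place BR@(0,3)
Op 4: remove (0,3)
Op 5: place BB@(2,1)
Op 6: place BR@(3,0)
Op 7: place WR@(4,1)
Op 8: place BB@(0,3)
Op 9: place WK@(3,4)
Per-piece attacks for B:
  BB@(0,3): attacks (1,4) (1,2) (2,1) [ray(1,1) blocked at (1,4); ray(1,-1) blocked at (2,1)]
  BB@(2,1): attacks (3,2) (4,3) (3,0) (1,2) (0,3) (1,0) [ray(1,-1) blocked at (3,0); ray(-1,1) blocked at (0,3)]
  BR@(3,0): attacks (3,1) (3,2) (3,3) (3,4) (4,0) (2,0) (1,0) (0,0) [ray(0,1) blocked at (3,4)]
Union (14 distinct): (0,0) (0,3) (1,0) (1,2) (1,4) (2,0) (2,1) (3,0) (3,1) (3,2) (3,3) (3,4) (4,0) (4,3)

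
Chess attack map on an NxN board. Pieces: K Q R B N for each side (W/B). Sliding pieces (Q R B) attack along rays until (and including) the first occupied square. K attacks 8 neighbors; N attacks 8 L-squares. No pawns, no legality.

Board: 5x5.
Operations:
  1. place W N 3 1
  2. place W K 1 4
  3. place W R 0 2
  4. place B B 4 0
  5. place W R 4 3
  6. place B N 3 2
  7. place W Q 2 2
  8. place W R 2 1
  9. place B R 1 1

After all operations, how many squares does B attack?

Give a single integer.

Answer: 12

Derivation:
Op 1: place WN@(3,1)
Op 2: place WK@(1,4)
Op 3: place WR@(0,2)
Op 4: place BB@(4,0)
Op 5: place WR@(4,3)
Op 6: place BN@(3,2)
Op 7: place WQ@(2,2)
Op 8: place WR@(2,1)
Op 9: place BR@(1,1)
Per-piece attacks for B:
  BR@(1,1): attacks (1,2) (1,3) (1,4) (1,0) (2,1) (0,1) [ray(0,1) blocked at (1,4); ray(1,0) blocked at (2,1)]
  BN@(3,2): attacks (4,4) (2,4) (1,3) (4,0) (2,0) (1,1)
  BB@(4,0): attacks (3,1) [ray(-1,1) blocked at (3,1)]
Union (12 distinct): (0,1) (1,0) (1,1) (1,2) (1,3) (1,4) (2,0) (2,1) (2,4) (3,1) (4,0) (4,4)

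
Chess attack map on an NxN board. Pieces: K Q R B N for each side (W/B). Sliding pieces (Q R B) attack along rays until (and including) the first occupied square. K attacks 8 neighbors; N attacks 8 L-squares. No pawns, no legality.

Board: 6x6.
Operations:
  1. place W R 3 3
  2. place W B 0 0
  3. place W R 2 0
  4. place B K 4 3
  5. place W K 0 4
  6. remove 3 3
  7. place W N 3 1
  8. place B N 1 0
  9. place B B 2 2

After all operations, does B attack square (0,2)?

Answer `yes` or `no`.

Op 1: place WR@(3,3)
Op 2: place WB@(0,0)
Op 3: place WR@(2,0)
Op 4: place BK@(4,3)
Op 5: place WK@(0,4)
Op 6: remove (3,3)
Op 7: place WN@(3,1)
Op 8: place BN@(1,0)
Op 9: place BB@(2,2)
Per-piece attacks for B:
  BN@(1,0): attacks (2,2) (3,1) (0,2)
  BB@(2,2): attacks (3,3) (4,4) (5,5) (3,1) (1,3) (0,4) (1,1) (0,0) [ray(1,-1) blocked at (3,1); ray(-1,1) blocked at (0,4); ray(-1,-1) blocked at (0,0)]
  BK@(4,3): attacks (4,4) (4,2) (5,3) (3,3) (5,4) (5,2) (3,4) (3,2)
B attacks (0,2): yes

Answer: yes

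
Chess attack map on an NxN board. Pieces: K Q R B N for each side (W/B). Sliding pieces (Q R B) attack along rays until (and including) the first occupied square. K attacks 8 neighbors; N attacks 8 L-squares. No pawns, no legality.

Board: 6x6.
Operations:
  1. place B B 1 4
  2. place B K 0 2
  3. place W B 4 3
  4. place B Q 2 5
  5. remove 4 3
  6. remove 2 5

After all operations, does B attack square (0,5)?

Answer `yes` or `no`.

Answer: yes

Derivation:
Op 1: place BB@(1,4)
Op 2: place BK@(0,2)
Op 3: place WB@(4,3)
Op 4: place BQ@(2,5)
Op 5: remove (4,3)
Op 6: remove (2,5)
Per-piece attacks for B:
  BK@(0,2): attacks (0,3) (0,1) (1,2) (1,3) (1,1)
  BB@(1,4): attacks (2,5) (2,3) (3,2) (4,1) (5,0) (0,5) (0,3)
B attacks (0,5): yes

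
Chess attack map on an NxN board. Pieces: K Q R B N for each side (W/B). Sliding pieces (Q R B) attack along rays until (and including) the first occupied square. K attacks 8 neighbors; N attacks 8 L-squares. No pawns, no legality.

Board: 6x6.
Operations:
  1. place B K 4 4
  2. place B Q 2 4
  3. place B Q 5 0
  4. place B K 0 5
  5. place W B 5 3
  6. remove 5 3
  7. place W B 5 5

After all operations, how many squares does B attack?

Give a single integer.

Op 1: place BK@(4,4)
Op 2: place BQ@(2,4)
Op 3: place BQ@(5,0)
Op 4: place BK@(0,5)
Op 5: place WB@(5,3)
Op 6: remove (5,3)
Op 7: place WB@(5,5)
Per-piece attacks for B:
  BK@(0,5): attacks (0,4) (1,5) (1,4)
  BQ@(2,4): attacks (2,5) (2,3) (2,2) (2,1) (2,0) (3,4) (4,4) (1,4) (0,4) (3,5) (3,3) (4,2) (5,1) (1,5) (1,3) (0,2) [ray(1,0) blocked at (4,4)]
  BK@(4,4): attacks (4,5) (4,3) (5,4) (3,4) (5,5) (5,3) (3,5) (3,3)
  BQ@(5,0): attacks (5,1) (5,2) (5,3) (5,4) (5,5) (4,0) (3,0) (2,0) (1,0) (0,0) (4,1) (3,2) (2,3) (1,4) (0,5) [ray(0,1) blocked at (5,5); ray(-1,1) blocked at (0,5)]
Union (29 distinct): (0,0) (0,2) (0,4) (0,5) (1,0) (1,3) (1,4) (1,5) (2,0) (2,1) (2,2) (2,3) (2,5) (3,0) (3,2) (3,3) (3,4) (3,5) (4,0) (4,1) (4,2) (4,3) (4,4) (4,5) (5,1) (5,2) (5,3) (5,4) (5,5)

Answer: 29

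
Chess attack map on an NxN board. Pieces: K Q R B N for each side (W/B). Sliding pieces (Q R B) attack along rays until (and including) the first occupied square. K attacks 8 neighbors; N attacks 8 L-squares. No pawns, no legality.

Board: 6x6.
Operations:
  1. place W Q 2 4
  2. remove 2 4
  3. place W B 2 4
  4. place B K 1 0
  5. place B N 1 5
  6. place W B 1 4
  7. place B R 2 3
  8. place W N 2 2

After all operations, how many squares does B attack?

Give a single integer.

Answer: 14

Derivation:
Op 1: place WQ@(2,4)
Op 2: remove (2,4)
Op 3: place WB@(2,4)
Op 4: place BK@(1,0)
Op 5: place BN@(1,5)
Op 6: place WB@(1,4)
Op 7: place BR@(2,3)
Op 8: place WN@(2,2)
Per-piece attacks for B:
  BK@(1,0): attacks (1,1) (2,0) (0,0) (2,1) (0,1)
  BN@(1,5): attacks (2,3) (3,4) (0,3)
  BR@(2,3): attacks (2,4) (2,2) (3,3) (4,3) (5,3) (1,3) (0,3) [ray(0,1) blocked at (2,4); ray(0,-1) blocked at (2,2)]
Union (14 distinct): (0,0) (0,1) (0,3) (1,1) (1,3) (2,0) (2,1) (2,2) (2,3) (2,4) (3,3) (3,4) (4,3) (5,3)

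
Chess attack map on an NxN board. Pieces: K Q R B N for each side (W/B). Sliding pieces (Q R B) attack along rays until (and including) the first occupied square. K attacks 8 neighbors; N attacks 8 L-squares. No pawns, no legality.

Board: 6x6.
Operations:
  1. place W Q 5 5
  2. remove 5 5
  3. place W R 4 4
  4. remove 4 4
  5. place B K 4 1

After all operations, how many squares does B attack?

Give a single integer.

Answer: 8

Derivation:
Op 1: place WQ@(5,5)
Op 2: remove (5,5)
Op 3: place WR@(4,4)
Op 4: remove (4,4)
Op 5: place BK@(4,1)
Per-piece attacks for B:
  BK@(4,1): attacks (4,2) (4,0) (5,1) (3,1) (5,2) (5,0) (3,2) (3,0)
Union (8 distinct): (3,0) (3,1) (3,2) (4,0) (4,2) (5,0) (5,1) (5,2)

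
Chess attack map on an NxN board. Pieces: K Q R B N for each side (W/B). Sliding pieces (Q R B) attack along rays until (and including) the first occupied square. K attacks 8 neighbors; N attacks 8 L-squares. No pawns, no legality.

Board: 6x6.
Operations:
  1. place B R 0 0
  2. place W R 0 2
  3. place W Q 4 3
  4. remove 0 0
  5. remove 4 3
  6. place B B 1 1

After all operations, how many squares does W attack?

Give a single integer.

Op 1: place BR@(0,0)
Op 2: place WR@(0,2)
Op 3: place WQ@(4,3)
Op 4: remove (0,0)
Op 5: remove (4,3)
Op 6: place BB@(1,1)
Per-piece attacks for W:
  WR@(0,2): attacks (0,3) (0,4) (0,5) (0,1) (0,0) (1,2) (2,2) (3,2) (4,2) (5,2)
Union (10 distinct): (0,0) (0,1) (0,3) (0,4) (0,5) (1,2) (2,2) (3,2) (4,2) (5,2)

Answer: 10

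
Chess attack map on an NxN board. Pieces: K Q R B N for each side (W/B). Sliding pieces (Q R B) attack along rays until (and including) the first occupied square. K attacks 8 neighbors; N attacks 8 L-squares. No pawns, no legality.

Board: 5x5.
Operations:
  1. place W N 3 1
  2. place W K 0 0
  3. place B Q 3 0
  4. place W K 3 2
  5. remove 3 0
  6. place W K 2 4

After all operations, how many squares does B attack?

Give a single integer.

Op 1: place WN@(3,1)
Op 2: place WK@(0,0)
Op 3: place BQ@(3,0)
Op 4: place WK@(3,2)
Op 5: remove (3,0)
Op 6: place WK@(2,4)
Per-piece attacks for B:
Union (0 distinct): (none)

Answer: 0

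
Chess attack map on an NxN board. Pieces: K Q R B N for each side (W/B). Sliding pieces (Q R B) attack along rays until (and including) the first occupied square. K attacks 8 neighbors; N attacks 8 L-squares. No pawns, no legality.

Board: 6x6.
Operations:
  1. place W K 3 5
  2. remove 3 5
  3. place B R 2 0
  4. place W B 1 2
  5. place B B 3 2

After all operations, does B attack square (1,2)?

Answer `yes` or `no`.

Answer: no

Derivation:
Op 1: place WK@(3,5)
Op 2: remove (3,5)
Op 3: place BR@(2,0)
Op 4: place WB@(1,2)
Op 5: place BB@(3,2)
Per-piece attacks for B:
  BR@(2,0): attacks (2,1) (2,2) (2,3) (2,4) (2,5) (3,0) (4,0) (5,0) (1,0) (0,0)
  BB@(3,2): attacks (4,3) (5,4) (4,1) (5,0) (2,3) (1,4) (0,5) (2,1) (1,0)
B attacks (1,2): no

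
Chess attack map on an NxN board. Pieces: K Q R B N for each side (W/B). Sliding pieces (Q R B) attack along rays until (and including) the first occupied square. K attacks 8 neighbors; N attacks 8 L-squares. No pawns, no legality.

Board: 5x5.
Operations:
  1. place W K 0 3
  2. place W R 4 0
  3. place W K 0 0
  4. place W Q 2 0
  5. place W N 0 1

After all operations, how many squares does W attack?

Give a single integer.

Answer: 21

Derivation:
Op 1: place WK@(0,3)
Op 2: place WR@(4,0)
Op 3: place WK@(0,0)
Op 4: place WQ@(2,0)
Op 5: place WN@(0,1)
Per-piece attacks for W:
  WK@(0,0): attacks (0,1) (1,0) (1,1)
  WN@(0,1): attacks (1,3) (2,2) (2,0)
  WK@(0,3): attacks (0,4) (0,2) (1,3) (1,4) (1,2)
  WQ@(2,0): attacks (2,1) (2,2) (2,3) (2,4) (3,0) (4,0) (1,0) (0,0) (3,1) (4,2) (1,1) (0,2) [ray(1,0) blocked at (4,0); ray(-1,0) blocked at (0,0)]
  WR@(4,0): attacks (4,1) (4,2) (4,3) (4,4) (3,0) (2,0) [ray(-1,0) blocked at (2,0)]
Union (21 distinct): (0,0) (0,1) (0,2) (0,4) (1,0) (1,1) (1,2) (1,3) (1,4) (2,0) (2,1) (2,2) (2,3) (2,4) (3,0) (3,1) (4,0) (4,1) (4,2) (4,3) (4,4)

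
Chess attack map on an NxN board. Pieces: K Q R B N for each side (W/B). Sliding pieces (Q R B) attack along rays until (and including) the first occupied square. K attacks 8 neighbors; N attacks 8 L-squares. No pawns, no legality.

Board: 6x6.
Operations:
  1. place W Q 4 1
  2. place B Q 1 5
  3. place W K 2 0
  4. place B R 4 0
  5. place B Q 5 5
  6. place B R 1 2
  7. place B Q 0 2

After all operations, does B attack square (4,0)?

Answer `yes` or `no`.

Op 1: place WQ@(4,1)
Op 2: place BQ@(1,5)
Op 3: place WK@(2,0)
Op 4: place BR@(4,0)
Op 5: place BQ@(5,5)
Op 6: place BR@(1,2)
Op 7: place BQ@(0,2)
Per-piece attacks for B:
  BQ@(0,2): attacks (0,3) (0,4) (0,5) (0,1) (0,0) (1,2) (1,3) (2,4) (3,5) (1,1) (2,0) [ray(1,0) blocked at (1,2); ray(1,-1) blocked at (2,0)]
  BR@(1,2): attacks (1,3) (1,4) (1,5) (1,1) (1,0) (2,2) (3,2) (4,2) (5,2) (0,2) [ray(0,1) blocked at (1,5); ray(-1,0) blocked at (0,2)]
  BQ@(1,5): attacks (1,4) (1,3) (1,2) (2,5) (3,5) (4,5) (5,5) (0,5) (2,4) (3,3) (4,2) (5,1) (0,4) [ray(0,-1) blocked at (1,2); ray(1,0) blocked at (5,5)]
  BR@(4,0): attacks (4,1) (5,0) (3,0) (2,0) [ray(0,1) blocked at (4,1); ray(-1,0) blocked at (2,0)]
  BQ@(5,5): attacks (5,4) (5,3) (5,2) (5,1) (5,0) (4,5) (3,5) (2,5) (1,5) (4,4) (3,3) (2,2) (1,1) (0,0) [ray(-1,0) blocked at (1,5)]
B attacks (4,0): no

Answer: no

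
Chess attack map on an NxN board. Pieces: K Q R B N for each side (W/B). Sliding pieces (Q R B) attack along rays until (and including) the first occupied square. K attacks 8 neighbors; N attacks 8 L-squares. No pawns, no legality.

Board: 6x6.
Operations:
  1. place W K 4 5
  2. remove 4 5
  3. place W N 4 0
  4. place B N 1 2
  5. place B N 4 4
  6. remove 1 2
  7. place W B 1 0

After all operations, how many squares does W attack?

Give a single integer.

Answer: 6

Derivation:
Op 1: place WK@(4,5)
Op 2: remove (4,5)
Op 3: place WN@(4,0)
Op 4: place BN@(1,2)
Op 5: place BN@(4,4)
Op 6: remove (1,2)
Op 7: place WB@(1,0)
Per-piece attacks for W:
  WB@(1,0): attacks (2,1) (3,2) (4,3) (5,4) (0,1)
  WN@(4,0): attacks (5,2) (3,2) (2,1)
Union (6 distinct): (0,1) (2,1) (3,2) (4,3) (5,2) (5,4)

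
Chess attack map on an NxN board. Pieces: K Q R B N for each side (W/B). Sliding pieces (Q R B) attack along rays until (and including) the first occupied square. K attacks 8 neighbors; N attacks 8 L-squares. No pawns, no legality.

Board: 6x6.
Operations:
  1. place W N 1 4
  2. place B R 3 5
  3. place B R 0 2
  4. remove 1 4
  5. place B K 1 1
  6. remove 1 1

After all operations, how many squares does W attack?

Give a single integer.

Answer: 0

Derivation:
Op 1: place WN@(1,4)
Op 2: place BR@(3,5)
Op 3: place BR@(0,2)
Op 4: remove (1,4)
Op 5: place BK@(1,1)
Op 6: remove (1,1)
Per-piece attacks for W:
Union (0 distinct): (none)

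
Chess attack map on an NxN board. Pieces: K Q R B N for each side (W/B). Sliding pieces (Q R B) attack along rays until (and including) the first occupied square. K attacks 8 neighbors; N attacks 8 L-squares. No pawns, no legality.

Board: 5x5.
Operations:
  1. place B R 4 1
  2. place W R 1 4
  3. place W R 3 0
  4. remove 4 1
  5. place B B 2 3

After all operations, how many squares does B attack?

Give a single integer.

Op 1: place BR@(4,1)
Op 2: place WR@(1,4)
Op 3: place WR@(3,0)
Op 4: remove (4,1)
Op 5: place BB@(2,3)
Per-piece attacks for B:
  BB@(2,3): attacks (3,4) (3,2) (4,1) (1,4) (1,2) (0,1) [ray(-1,1) blocked at (1,4)]
Union (6 distinct): (0,1) (1,2) (1,4) (3,2) (3,4) (4,1)

Answer: 6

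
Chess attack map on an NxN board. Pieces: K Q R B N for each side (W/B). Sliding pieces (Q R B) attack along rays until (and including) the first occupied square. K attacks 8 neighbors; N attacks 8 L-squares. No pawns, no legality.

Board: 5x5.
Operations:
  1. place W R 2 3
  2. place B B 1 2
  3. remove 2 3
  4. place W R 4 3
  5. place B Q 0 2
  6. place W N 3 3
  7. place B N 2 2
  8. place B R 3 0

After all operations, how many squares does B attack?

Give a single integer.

Op 1: place WR@(2,3)
Op 2: place BB@(1,2)
Op 3: remove (2,3)
Op 4: place WR@(4,3)
Op 5: place BQ@(0,2)
Op 6: place WN@(3,3)
Op 7: place BN@(2,2)
Op 8: place BR@(3,0)
Per-piece attacks for B:
  BQ@(0,2): attacks (0,3) (0,4) (0,1) (0,0) (1,2) (1,3) (2,4) (1,1) (2,0) [ray(1,0) blocked at (1,2)]
  BB@(1,2): attacks (2,3) (3,4) (2,1) (3,0) (0,3) (0,1) [ray(1,-1) blocked at (3,0)]
  BN@(2,2): attacks (3,4) (4,3) (1,4) (0,3) (3,0) (4,1) (1,0) (0,1)
  BR@(3,0): attacks (3,1) (3,2) (3,3) (4,0) (2,0) (1,0) (0,0) [ray(0,1) blocked at (3,3)]
Union (21 distinct): (0,0) (0,1) (0,3) (0,4) (1,0) (1,1) (1,2) (1,3) (1,4) (2,0) (2,1) (2,3) (2,4) (3,0) (3,1) (3,2) (3,3) (3,4) (4,0) (4,1) (4,3)

Answer: 21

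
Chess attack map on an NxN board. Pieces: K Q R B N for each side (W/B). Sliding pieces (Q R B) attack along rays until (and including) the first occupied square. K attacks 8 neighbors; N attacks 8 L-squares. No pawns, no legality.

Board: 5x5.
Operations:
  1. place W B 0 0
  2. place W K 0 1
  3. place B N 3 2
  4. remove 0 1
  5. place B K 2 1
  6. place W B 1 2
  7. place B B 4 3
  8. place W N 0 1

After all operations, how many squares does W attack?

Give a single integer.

Op 1: place WB@(0,0)
Op 2: place WK@(0,1)
Op 3: place BN@(3,2)
Op 4: remove (0,1)
Op 5: place BK@(2,1)
Op 6: place WB@(1,2)
Op 7: place BB@(4,3)
Op 8: place WN@(0,1)
Per-piece attacks for W:
  WB@(0,0): attacks (1,1) (2,2) (3,3) (4,4)
  WN@(0,1): attacks (1,3) (2,2) (2,0)
  WB@(1,2): attacks (2,3) (3,4) (2,1) (0,3) (0,1) [ray(1,-1) blocked at (2,1); ray(-1,-1) blocked at (0,1)]
Union (11 distinct): (0,1) (0,3) (1,1) (1,3) (2,0) (2,1) (2,2) (2,3) (3,3) (3,4) (4,4)

Answer: 11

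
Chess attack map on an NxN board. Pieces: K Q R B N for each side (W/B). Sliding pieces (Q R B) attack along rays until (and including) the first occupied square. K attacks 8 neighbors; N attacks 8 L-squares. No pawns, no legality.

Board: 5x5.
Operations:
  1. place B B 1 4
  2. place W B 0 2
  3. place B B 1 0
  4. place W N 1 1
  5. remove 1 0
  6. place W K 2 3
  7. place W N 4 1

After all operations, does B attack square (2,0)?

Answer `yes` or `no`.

Op 1: place BB@(1,4)
Op 2: place WB@(0,2)
Op 3: place BB@(1,0)
Op 4: place WN@(1,1)
Op 5: remove (1,0)
Op 6: place WK@(2,3)
Op 7: place WN@(4,1)
Per-piece attacks for B:
  BB@(1,4): attacks (2,3) (0,3) [ray(1,-1) blocked at (2,3)]
B attacks (2,0): no

Answer: no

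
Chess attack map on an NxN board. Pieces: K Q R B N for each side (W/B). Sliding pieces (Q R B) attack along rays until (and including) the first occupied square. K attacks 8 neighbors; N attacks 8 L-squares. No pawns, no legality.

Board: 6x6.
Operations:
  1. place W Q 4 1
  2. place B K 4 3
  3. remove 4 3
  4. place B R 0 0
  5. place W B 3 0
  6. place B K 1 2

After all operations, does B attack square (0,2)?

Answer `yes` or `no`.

Answer: yes

Derivation:
Op 1: place WQ@(4,1)
Op 2: place BK@(4,3)
Op 3: remove (4,3)
Op 4: place BR@(0,0)
Op 5: place WB@(3,0)
Op 6: place BK@(1,2)
Per-piece attacks for B:
  BR@(0,0): attacks (0,1) (0,2) (0,3) (0,4) (0,5) (1,0) (2,0) (3,0) [ray(1,0) blocked at (3,0)]
  BK@(1,2): attacks (1,3) (1,1) (2,2) (0,2) (2,3) (2,1) (0,3) (0,1)
B attacks (0,2): yes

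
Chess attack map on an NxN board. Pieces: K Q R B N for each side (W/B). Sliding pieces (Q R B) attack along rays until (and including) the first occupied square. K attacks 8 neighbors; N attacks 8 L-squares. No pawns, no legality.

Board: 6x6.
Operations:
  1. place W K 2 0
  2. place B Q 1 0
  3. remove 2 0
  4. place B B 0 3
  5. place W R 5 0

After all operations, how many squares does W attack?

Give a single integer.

Answer: 9

Derivation:
Op 1: place WK@(2,0)
Op 2: place BQ@(1,0)
Op 3: remove (2,0)
Op 4: place BB@(0,3)
Op 5: place WR@(5,0)
Per-piece attacks for W:
  WR@(5,0): attacks (5,1) (5,2) (5,3) (5,4) (5,5) (4,0) (3,0) (2,0) (1,0) [ray(-1,0) blocked at (1,0)]
Union (9 distinct): (1,0) (2,0) (3,0) (4,0) (5,1) (5,2) (5,3) (5,4) (5,5)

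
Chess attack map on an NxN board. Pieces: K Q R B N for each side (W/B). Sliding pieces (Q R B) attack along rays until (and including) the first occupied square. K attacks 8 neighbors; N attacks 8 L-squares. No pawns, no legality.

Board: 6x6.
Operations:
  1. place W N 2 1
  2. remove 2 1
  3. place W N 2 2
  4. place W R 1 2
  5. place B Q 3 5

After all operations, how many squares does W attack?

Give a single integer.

Op 1: place WN@(2,1)
Op 2: remove (2,1)
Op 3: place WN@(2,2)
Op 4: place WR@(1,2)
Op 5: place BQ@(3,5)
Per-piece attacks for W:
  WR@(1,2): attacks (1,3) (1,4) (1,5) (1,1) (1,0) (2,2) (0,2) [ray(1,0) blocked at (2,2)]
  WN@(2,2): attacks (3,4) (4,3) (1,4) (0,3) (3,0) (4,1) (1,0) (0,1)
Union (13 distinct): (0,1) (0,2) (0,3) (1,0) (1,1) (1,3) (1,4) (1,5) (2,2) (3,0) (3,4) (4,1) (4,3)

Answer: 13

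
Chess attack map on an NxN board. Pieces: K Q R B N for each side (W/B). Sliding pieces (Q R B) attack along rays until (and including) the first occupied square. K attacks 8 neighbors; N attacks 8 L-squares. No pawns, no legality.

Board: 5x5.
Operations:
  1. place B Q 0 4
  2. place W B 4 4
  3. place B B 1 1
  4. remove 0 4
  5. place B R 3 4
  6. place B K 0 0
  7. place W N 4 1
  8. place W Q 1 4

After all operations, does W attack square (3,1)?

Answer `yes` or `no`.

Op 1: place BQ@(0,4)
Op 2: place WB@(4,4)
Op 3: place BB@(1,1)
Op 4: remove (0,4)
Op 5: place BR@(3,4)
Op 6: place BK@(0,0)
Op 7: place WN@(4,1)
Op 8: place WQ@(1,4)
Per-piece attacks for W:
  WQ@(1,4): attacks (1,3) (1,2) (1,1) (2,4) (3,4) (0,4) (2,3) (3,2) (4,1) (0,3) [ray(0,-1) blocked at (1,1); ray(1,0) blocked at (3,4); ray(1,-1) blocked at (4,1)]
  WN@(4,1): attacks (3,3) (2,2) (2,0)
  WB@(4,4): attacks (3,3) (2,2) (1,1) [ray(-1,-1) blocked at (1,1)]
W attacks (3,1): no

Answer: no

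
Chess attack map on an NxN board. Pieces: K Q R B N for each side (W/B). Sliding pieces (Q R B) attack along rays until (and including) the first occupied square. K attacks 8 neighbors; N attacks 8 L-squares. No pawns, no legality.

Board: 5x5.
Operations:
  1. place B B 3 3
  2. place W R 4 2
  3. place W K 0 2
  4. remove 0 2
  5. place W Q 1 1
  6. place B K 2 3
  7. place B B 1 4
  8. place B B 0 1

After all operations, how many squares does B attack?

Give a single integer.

Answer: 14

Derivation:
Op 1: place BB@(3,3)
Op 2: place WR@(4,2)
Op 3: place WK@(0,2)
Op 4: remove (0,2)
Op 5: place WQ@(1,1)
Op 6: place BK@(2,3)
Op 7: place BB@(1,4)
Op 8: place BB@(0,1)
Per-piece attacks for B:
  BB@(0,1): attacks (1,2) (2,3) (1,0) [ray(1,1) blocked at (2,3)]
  BB@(1,4): attacks (2,3) (0,3) [ray(1,-1) blocked at (2,3)]
  BK@(2,3): attacks (2,4) (2,2) (3,3) (1,3) (3,4) (3,2) (1,4) (1,2)
  BB@(3,3): attacks (4,4) (4,2) (2,4) (2,2) (1,1) [ray(1,-1) blocked at (4,2); ray(-1,-1) blocked at (1,1)]
Union (14 distinct): (0,3) (1,0) (1,1) (1,2) (1,3) (1,4) (2,2) (2,3) (2,4) (3,2) (3,3) (3,4) (4,2) (4,4)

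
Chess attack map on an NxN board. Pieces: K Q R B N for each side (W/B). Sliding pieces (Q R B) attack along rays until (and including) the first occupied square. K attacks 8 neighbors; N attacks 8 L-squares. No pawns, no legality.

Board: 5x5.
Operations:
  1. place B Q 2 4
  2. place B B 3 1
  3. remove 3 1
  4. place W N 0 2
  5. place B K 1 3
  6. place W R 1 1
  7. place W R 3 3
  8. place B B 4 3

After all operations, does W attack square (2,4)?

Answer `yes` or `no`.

Answer: no

Derivation:
Op 1: place BQ@(2,4)
Op 2: place BB@(3,1)
Op 3: remove (3,1)
Op 4: place WN@(0,2)
Op 5: place BK@(1,3)
Op 6: place WR@(1,1)
Op 7: place WR@(3,3)
Op 8: place BB@(4,3)
Per-piece attacks for W:
  WN@(0,2): attacks (1,4) (2,3) (1,0) (2,1)
  WR@(1,1): attacks (1,2) (1,3) (1,0) (2,1) (3,1) (4,1) (0,1) [ray(0,1) blocked at (1,3)]
  WR@(3,3): attacks (3,4) (3,2) (3,1) (3,0) (4,3) (2,3) (1,3) [ray(1,0) blocked at (4,3); ray(-1,0) blocked at (1,3)]
W attacks (2,4): no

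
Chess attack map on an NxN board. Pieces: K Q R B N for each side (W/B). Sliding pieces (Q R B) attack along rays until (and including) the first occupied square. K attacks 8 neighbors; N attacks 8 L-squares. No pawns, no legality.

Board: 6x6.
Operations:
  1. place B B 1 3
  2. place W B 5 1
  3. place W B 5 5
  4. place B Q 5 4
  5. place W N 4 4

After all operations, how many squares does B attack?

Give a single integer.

Answer: 17

Derivation:
Op 1: place BB@(1,3)
Op 2: place WB@(5,1)
Op 3: place WB@(5,5)
Op 4: place BQ@(5,4)
Op 5: place WN@(4,4)
Per-piece attacks for B:
  BB@(1,3): attacks (2,4) (3,5) (2,2) (3,1) (4,0) (0,4) (0,2)
  BQ@(5,4): attacks (5,5) (5,3) (5,2) (5,1) (4,4) (4,5) (4,3) (3,2) (2,1) (1,0) [ray(0,1) blocked at (5,5); ray(0,-1) blocked at (5,1); ray(-1,0) blocked at (4,4)]
Union (17 distinct): (0,2) (0,4) (1,0) (2,1) (2,2) (2,4) (3,1) (3,2) (3,5) (4,0) (4,3) (4,4) (4,5) (5,1) (5,2) (5,3) (5,5)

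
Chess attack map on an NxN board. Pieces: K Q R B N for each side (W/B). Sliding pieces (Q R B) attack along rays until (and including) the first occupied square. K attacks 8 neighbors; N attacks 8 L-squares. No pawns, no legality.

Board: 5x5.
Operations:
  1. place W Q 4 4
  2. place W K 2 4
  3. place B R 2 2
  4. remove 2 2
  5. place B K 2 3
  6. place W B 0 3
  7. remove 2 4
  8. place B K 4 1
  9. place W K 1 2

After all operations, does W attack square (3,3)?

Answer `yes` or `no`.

Answer: yes

Derivation:
Op 1: place WQ@(4,4)
Op 2: place WK@(2,4)
Op 3: place BR@(2,2)
Op 4: remove (2,2)
Op 5: place BK@(2,3)
Op 6: place WB@(0,3)
Op 7: remove (2,4)
Op 8: place BK@(4,1)
Op 9: place WK@(1,2)
Per-piece attacks for W:
  WB@(0,3): attacks (1,4) (1,2) [ray(1,-1) blocked at (1,2)]
  WK@(1,2): attacks (1,3) (1,1) (2,2) (0,2) (2,3) (2,1) (0,3) (0,1)
  WQ@(4,4): attacks (4,3) (4,2) (4,1) (3,4) (2,4) (1,4) (0,4) (3,3) (2,2) (1,1) (0,0) [ray(0,-1) blocked at (4,1)]
W attacks (3,3): yes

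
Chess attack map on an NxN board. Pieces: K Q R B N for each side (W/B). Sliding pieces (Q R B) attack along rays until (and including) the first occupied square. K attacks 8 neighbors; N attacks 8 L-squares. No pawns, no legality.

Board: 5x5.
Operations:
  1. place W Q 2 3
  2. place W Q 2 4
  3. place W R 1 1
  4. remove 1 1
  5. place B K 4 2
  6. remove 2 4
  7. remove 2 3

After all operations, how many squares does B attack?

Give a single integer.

Op 1: place WQ@(2,3)
Op 2: place WQ@(2,4)
Op 3: place WR@(1,1)
Op 4: remove (1,1)
Op 5: place BK@(4,2)
Op 6: remove (2,4)
Op 7: remove (2,3)
Per-piece attacks for B:
  BK@(4,2): attacks (4,3) (4,1) (3,2) (3,3) (3,1)
Union (5 distinct): (3,1) (3,2) (3,3) (4,1) (4,3)

Answer: 5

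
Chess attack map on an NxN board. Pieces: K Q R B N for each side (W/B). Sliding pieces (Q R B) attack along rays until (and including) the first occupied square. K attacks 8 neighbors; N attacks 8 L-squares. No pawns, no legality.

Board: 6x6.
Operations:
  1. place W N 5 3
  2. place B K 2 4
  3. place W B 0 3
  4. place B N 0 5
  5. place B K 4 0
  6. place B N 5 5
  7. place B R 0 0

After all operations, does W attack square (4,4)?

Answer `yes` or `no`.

Op 1: place WN@(5,3)
Op 2: place BK@(2,4)
Op 3: place WB@(0,3)
Op 4: place BN@(0,5)
Op 5: place BK@(4,0)
Op 6: place BN@(5,5)
Op 7: place BR@(0,0)
Per-piece attacks for W:
  WB@(0,3): attacks (1,4) (2,5) (1,2) (2,1) (3,0)
  WN@(5,3): attacks (4,5) (3,4) (4,1) (3,2)
W attacks (4,4): no

Answer: no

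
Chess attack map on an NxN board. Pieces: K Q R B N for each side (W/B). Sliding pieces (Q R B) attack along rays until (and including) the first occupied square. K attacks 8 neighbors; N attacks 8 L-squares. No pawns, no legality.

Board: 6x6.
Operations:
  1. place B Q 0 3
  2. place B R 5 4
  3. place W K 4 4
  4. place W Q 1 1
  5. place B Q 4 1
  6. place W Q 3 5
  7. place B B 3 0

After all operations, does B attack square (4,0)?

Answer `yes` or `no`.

Answer: yes

Derivation:
Op 1: place BQ@(0,3)
Op 2: place BR@(5,4)
Op 3: place WK@(4,4)
Op 4: place WQ@(1,1)
Op 5: place BQ@(4,1)
Op 6: place WQ@(3,5)
Op 7: place BB@(3,0)
Per-piece attacks for B:
  BQ@(0,3): attacks (0,4) (0,5) (0,2) (0,1) (0,0) (1,3) (2,3) (3,3) (4,3) (5,3) (1,4) (2,5) (1,2) (2,1) (3,0) [ray(1,-1) blocked at (3,0)]
  BB@(3,0): attacks (4,1) (2,1) (1,2) (0,3) [ray(1,1) blocked at (4,1); ray(-1,1) blocked at (0,3)]
  BQ@(4,1): attacks (4,2) (4,3) (4,4) (4,0) (5,1) (3,1) (2,1) (1,1) (5,2) (5,0) (3,2) (2,3) (1,4) (0,5) (3,0) [ray(0,1) blocked at (4,4); ray(-1,0) blocked at (1,1); ray(-1,-1) blocked at (3,0)]
  BR@(5,4): attacks (5,5) (5,3) (5,2) (5,1) (5,0) (4,4) [ray(-1,0) blocked at (4,4)]
B attacks (4,0): yes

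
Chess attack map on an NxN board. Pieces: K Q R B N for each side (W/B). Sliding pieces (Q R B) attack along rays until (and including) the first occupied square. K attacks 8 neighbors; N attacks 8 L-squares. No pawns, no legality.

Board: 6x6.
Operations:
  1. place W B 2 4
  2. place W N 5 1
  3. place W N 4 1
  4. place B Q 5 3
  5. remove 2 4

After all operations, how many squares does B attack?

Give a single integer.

Op 1: place WB@(2,4)
Op 2: place WN@(5,1)
Op 3: place WN@(4,1)
Op 4: place BQ@(5,3)
Op 5: remove (2,4)
Per-piece attacks for B:
  BQ@(5,3): attacks (5,4) (5,5) (5,2) (5,1) (4,3) (3,3) (2,3) (1,3) (0,3) (4,4) (3,5) (4,2) (3,1) (2,0) [ray(0,-1) blocked at (5,1)]
Union (14 distinct): (0,3) (1,3) (2,0) (2,3) (3,1) (3,3) (3,5) (4,2) (4,3) (4,4) (5,1) (5,2) (5,4) (5,5)

Answer: 14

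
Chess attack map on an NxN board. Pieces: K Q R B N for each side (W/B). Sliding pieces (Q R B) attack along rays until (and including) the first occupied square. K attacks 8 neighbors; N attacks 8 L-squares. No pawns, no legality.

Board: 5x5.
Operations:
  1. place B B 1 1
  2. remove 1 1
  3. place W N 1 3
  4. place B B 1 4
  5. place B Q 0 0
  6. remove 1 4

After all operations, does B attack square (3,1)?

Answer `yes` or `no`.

Op 1: place BB@(1,1)
Op 2: remove (1,1)
Op 3: place WN@(1,3)
Op 4: place BB@(1,4)
Op 5: place BQ@(0,0)
Op 6: remove (1,4)
Per-piece attacks for B:
  BQ@(0,0): attacks (0,1) (0,2) (0,3) (0,4) (1,0) (2,0) (3,0) (4,0) (1,1) (2,2) (3,3) (4,4)
B attacks (3,1): no

Answer: no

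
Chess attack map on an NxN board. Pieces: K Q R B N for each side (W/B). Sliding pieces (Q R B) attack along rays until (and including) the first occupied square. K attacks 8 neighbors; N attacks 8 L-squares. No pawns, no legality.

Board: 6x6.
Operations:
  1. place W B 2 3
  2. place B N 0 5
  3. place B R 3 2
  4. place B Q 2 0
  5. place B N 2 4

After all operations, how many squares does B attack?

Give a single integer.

Op 1: place WB@(2,3)
Op 2: place BN@(0,5)
Op 3: place BR@(3,2)
Op 4: place BQ@(2,0)
Op 5: place BN@(2,4)
Per-piece attacks for B:
  BN@(0,5): attacks (1,3) (2,4)
  BQ@(2,0): attacks (2,1) (2,2) (2,3) (3,0) (4,0) (5,0) (1,0) (0,0) (3,1) (4,2) (5,3) (1,1) (0,2) [ray(0,1) blocked at (2,3)]
  BN@(2,4): attacks (4,5) (0,5) (3,2) (4,3) (1,2) (0,3)
  BR@(3,2): attacks (3,3) (3,4) (3,5) (3,1) (3,0) (4,2) (5,2) (2,2) (1,2) (0,2)
Union (25 distinct): (0,0) (0,2) (0,3) (0,5) (1,0) (1,1) (1,2) (1,3) (2,1) (2,2) (2,3) (2,4) (3,0) (3,1) (3,2) (3,3) (3,4) (3,5) (4,0) (4,2) (4,3) (4,5) (5,0) (5,2) (5,3)

Answer: 25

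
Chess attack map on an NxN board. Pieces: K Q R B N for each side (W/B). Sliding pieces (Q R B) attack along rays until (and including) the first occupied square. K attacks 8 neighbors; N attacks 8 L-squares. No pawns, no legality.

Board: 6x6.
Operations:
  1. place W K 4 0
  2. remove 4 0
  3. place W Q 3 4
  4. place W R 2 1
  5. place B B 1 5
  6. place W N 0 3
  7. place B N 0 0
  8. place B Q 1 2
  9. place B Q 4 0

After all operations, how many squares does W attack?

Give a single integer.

Answer: 23

Derivation:
Op 1: place WK@(4,0)
Op 2: remove (4,0)
Op 3: place WQ@(3,4)
Op 4: place WR@(2,1)
Op 5: place BB@(1,5)
Op 6: place WN@(0,3)
Op 7: place BN@(0,0)
Op 8: place BQ@(1,2)
Op 9: place BQ@(4,0)
Per-piece attacks for W:
  WN@(0,3): attacks (1,5) (2,4) (1,1) (2,2)
  WR@(2,1): attacks (2,2) (2,3) (2,4) (2,5) (2,0) (3,1) (4,1) (5,1) (1,1) (0,1)
  WQ@(3,4): attacks (3,5) (3,3) (3,2) (3,1) (3,0) (4,4) (5,4) (2,4) (1,4) (0,4) (4,5) (4,3) (5,2) (2,5) (2,3) (1,2) [ray(-1,-1) blocked at (1,2)]
Union (23 distinct): (0,1) (0,4) (1,1) (1,2) (1,4) (1,5) (2,0) (2,2) (2,3) (2,4) (2,5) (3,0) (3,1) (3,2) (3,3) (3,5) (4,1) (4,3) (4,4) (4,5) (5,1) (5,2) (5,4)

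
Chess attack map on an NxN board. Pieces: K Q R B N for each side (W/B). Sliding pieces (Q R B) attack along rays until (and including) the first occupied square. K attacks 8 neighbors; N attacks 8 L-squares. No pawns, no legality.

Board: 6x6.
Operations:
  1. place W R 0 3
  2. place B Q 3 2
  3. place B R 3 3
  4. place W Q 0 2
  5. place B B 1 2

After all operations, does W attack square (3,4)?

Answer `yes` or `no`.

Op 1: place WR@(0,3)
Op 2: place BQ@(3,2)
Op 3: place BR@(3,3)
Op 4: place WQ@(0,2)
Op 5: place BB@(1,2)
Per-piece attacks for W:
  WQ@(0,2): attacks (0,3) (0,1) (0,0) (1,2) (1,3) (2,4) (3,5) (1,1) (2,0) [ray(0,1) blocked at (0,3); ray(1,0) blocked at (1,2)]
  WR@(0,3): attacks (0,4) (0,5) (0,2) (1,3) (2,3) (3,3) [ray(0,-1) blocked at (0,2); ray(1,0) blocked at (3,3)]
W attacks (3,4): no

Answer: no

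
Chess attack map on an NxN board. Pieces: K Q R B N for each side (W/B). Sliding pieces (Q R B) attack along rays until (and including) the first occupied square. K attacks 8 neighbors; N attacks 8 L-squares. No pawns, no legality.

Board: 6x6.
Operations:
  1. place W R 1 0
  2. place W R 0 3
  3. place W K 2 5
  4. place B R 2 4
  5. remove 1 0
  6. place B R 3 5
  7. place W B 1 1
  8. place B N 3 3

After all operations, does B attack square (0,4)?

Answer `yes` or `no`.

Answer: yes

Derivation:
Op 1: place WR@(1,0)
Op 2: place WR@(0,3)
Op 3: place WK@(2,5)
Op 4: place BR@(2,4)
Op 5: remove (1,0)
Op 6: place BR@(3,5)
Op 7: place WB@(1,1)
Op 8: place BN@(3,3)
Per-piece attacks for B:
  BR@(2,4): attacks (2,5) (2,3) (2,2) (2,1) (2,0) (3,4) (4,4) (5,4) (1,4) (0,4) [ray(0,1) blocked at (2,5)]
  BN@(3,3): attacks (4,5) (5,4) (2,5) (1,4) (4,1) (5,2) (2,1) (1,2)
  BR@(3,5): attacks (3,4) (3,3) (4,5) (5,5) (2,5) [ray(0,-1) blocked at (3,3); ray(-1,0) blocked at (2,5)]
B attacks (0,4): yes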